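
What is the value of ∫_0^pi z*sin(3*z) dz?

pi/3

Integrate by parts once (u = z, dv = sin(3*z) dz).
An antiderivative is F(z) = -z*cos(3*z)/3 + sin(3*z)/9.
Then F(pi) - F(0) = (pi/3) - (0) = pi/3.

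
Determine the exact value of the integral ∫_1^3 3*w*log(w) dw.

Integrate by parts once (u = ln w, dv = 3*w dw).
An antiderivative is F(w) = 3*w**2*(2*log(w) - 1)/4.
Then F(3) - F(1) = (-27/4 + 27*log(3)/2) - (-3/4) = -6 + 27*log(3)/2.

-6 + 27*log(3)/2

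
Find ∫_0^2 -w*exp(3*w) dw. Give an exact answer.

Integrate by parts once (u = w, dv = -exp(3*w) dw).
An antiderivative is F(w) = (-3*w + 1)*exp(3*w)/9.
Then F(2) - F(0) = (-5*exp(6)/9) - (1/9) = -5*exp(6)/9 - 1/9.

-5*exp(6)/9 - 1/9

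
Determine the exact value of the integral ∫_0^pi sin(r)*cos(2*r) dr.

Use the identity sin(r)cos(2*r) = [sin(3*r) + sin(-r)]/2.
An antiderivative is F(r) = cos(r)/2 - cos(3*r)/6.
Then F(pi) - F(0) = (-1/3) - (1/3) = -2/3.

-2/3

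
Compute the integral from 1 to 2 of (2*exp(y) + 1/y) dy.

-2*exp(1) + log(2) + 2*exp(2)

An antiderivative is F(y) = 2*exp(y) + log(y).
Then F(2) - F(1) = (log(2) + 2*exp(2)) - (2*exp(1)) = -2*exp(1) + log(2) + 2*exp(2).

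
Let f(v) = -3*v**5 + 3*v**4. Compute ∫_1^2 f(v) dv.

-129/10

By the power rule, an antiderivative is F(v) = -v**6/2 + 3*v**5/5.
Then F(2) - F(1) = (-64/5) - (1/10) = -129/10.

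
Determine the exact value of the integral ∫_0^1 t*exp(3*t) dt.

Integrate by parts once (u = t, dv = exp(3*t) dt).
An antiderivative is F(t) = (3*t - 1)*exp(3*t)/9.
Then F(1) - F(0) = (2*exp(3)/9) - (-1/9) = 1/9 + 2*exp(3)/9.

1/9 + 2*exp(3)/9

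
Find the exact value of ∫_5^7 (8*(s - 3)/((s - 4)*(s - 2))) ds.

Factor the denominator: s**2 - 6*s + 8 = (s - 2)(s - 4).
Partial fractions: 8*(s - 3)/((s - 4)*(s - 2)) = 4/(s - 2) + 4/(s - 4).
An antiderivative is F(s) = 4*log(s - 4) + 4*log(s - 2).
Then F(7) - F(5) = (4*log(3) + 4*log(5)) - (log(81)) = 4*log(5).

4*log(5)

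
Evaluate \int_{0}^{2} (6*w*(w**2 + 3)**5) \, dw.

58460

Let u = w**2 + 3, so du = 2*w dw. When w = 0, u = 3; when w = 2, u = 7.
The integral becomes 3·∫ u**5 du from 3 to 7, with antiderivative u**6/2.
Back in w: F(w) = (w**2 + 3)**6/2.
Then F(2) - F(0) = (117649/2) - (729/2) = 58460.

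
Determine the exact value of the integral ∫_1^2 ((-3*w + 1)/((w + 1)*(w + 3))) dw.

Factor the denominator: w**2 + 4*w + 3 = (w + 3)(w + 1).
Partial fractions: (-3*w + 1)/((w + 1)*(w + 3)) = -5/(w + 3) + 2/(w + 1).
An antiderivative is F(w) = 2*log(w + 1) - 5*log(w + 3).
Then F(2) - F(1) = (-5*log(5) + 2*log(3)) - (-8*log(2)) = -5*log(5) + 2*log(3) + 8*log(2).

-5*log(5) + 2*log(3) + 8*log(2)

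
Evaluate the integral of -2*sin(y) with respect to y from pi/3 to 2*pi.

An antiderivative is F(y) = 2*cos(y).
Then F(2*pi) - F(pi/3) = (2) - (1) = 1.

1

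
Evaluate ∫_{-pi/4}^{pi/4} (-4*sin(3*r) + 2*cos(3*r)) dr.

An antiderivative is F(r) = 2*sin(3*r)/3 + 4*cos(3*r)/3.
Then F(pi/4) - F(-pi/4) = (-sqrt(2)/3) - (-sqrt(2)) = 2*sqrt(2)/3.

2*sqrt(2)/3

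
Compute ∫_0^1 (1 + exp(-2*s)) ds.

3/2 - exp(-2)/2

An antiderivative is F(s) = s - exp(-2*s)/2.
Then F(1) - F(0) = (1 - exp(-2)/2) - (-1/2) = 3/2 - exp(-2)/2.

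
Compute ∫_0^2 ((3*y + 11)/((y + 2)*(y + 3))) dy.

Factor the denominator: y**2 + 5*y + 6 = (y + 3)(y + 2).
Partial fractions: (3*y + 11)/((y + 2)*(y + 3)) = -2/(y + 3) + 5/(y + 2).
An antiderivative is F(y) = 5*log(y + 2) - 2*log(y + 3).
Then F(2) - F(0) = (-2*log(5) + 10*log(2)) - (log(32/9)) = -2*log(5) + 2*log(3) + 5*log(2).

-2*log(5) + 2*log(3) + 5*log(2)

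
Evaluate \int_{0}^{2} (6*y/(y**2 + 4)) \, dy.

log(8)

Let u = y**2 + 4, so du = 2*y dy. When y = 0, u = 4; when y = 2, u = 8.
The integral becomes 3·∫ 1/u du from 4 to 8, with antiderivative 3*log(u).
Back in y: F(y) = 3*log(y**2 + 4).
Then F(2) - F(0) = (9*log(2)) - (log(64)) = log(8).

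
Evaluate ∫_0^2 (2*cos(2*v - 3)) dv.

Let u = 2*v - 3, so du = 2 dv. When v = 0, u = -3; when v = 2, u = 1.
The integral becomes ∫ cos(u) du from -3 to 1, with antiderivative sin(u).
Back in v: F(v) = sin(2*v - 3).
Then F(2) - F(0) = (sin(1)) - (-sin(3)) = sin(3) + sin(1).

sin(3) + sin(1)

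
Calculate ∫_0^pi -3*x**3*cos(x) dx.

Integrate by parts 3 times (u = x^3, dv = -3*cos(x) dx).
An antiderivative is F(x) = -3*x**3*sin(x) - 9*x**2*cos(x) + 18*x*sin(x) + 18*cos(x).
Then F(pi) - F(0) = (-18 + 9*pi**2) - (18) = -36 + 9*pi**2.

-36 + 9*pi**2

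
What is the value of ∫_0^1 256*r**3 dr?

64

Let u = 4*r, so du = 4 dr. When r = 0, u = 0; when r = 1, u = 4.
The integral becomes ∫ u**3 du from 0 to 4, with antiderivative u**4/4.
Back in r: F(r) = 64*r**4.
Then F(1) - F(0) = (64) - (0) = 64.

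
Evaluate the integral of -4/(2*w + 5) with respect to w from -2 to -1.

-log(9)

An antiderivative is F(w) = -2*log(2*w + 5).
Then F(-1) - F(-2) = (-log(9)) - (0) = -log(9).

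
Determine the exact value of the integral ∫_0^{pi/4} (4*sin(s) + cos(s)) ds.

4 - 3*sqrt(2)/2

An antiderivative is F(s) = sin(s) - 4*cos(s).
Then F(pi/4) - F(0) = (-3*sqrt(2)/2) - (-4) = 4 - 3*sqrt(2)/2.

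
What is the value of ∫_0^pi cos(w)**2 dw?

Use the identity cos^2(w) = (1 + cos(2*w))/2.
An antiderivative is F(w) = w/2 + sin(2*w)/4.
Then F(pi) - F(0) = (pi/2) - (0) = pi/2.

pi/2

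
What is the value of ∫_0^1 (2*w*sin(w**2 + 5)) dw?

-cos(6) + cos(5)

Let u = w**2 + 5, so du = 2*w dw. When w = 0, u = 5; when w = 1, u = 6.
The integral becomes ∫ sin(u) du from 5 to 6, with antiderivative -cos(u).
Back in w: F(w) = -cos(w**2 + 5).
Then F(1) - F(0) = (-cos(6)) - (-cos(5)) = -cos(6) + cos(5).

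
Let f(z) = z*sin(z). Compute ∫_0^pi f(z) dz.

pi

Integrate by parts once (u = z, dv = sin(z) dz).
An antiderivative is F(z) = -z*cos(z) + sin(z).
Then F(pi) - F(0) = (pi) - (0) = pi.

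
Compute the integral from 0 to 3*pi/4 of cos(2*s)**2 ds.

3*pi/8

Use the identity cos^2(2*s) = (1 + cos(4*s))/2.
An antiderivative is F(s) = s/2 + sin(4*s)/8.
Then F(3*pi/4) - F(0) = (3*pi/8) - (0) = 3*pi/8.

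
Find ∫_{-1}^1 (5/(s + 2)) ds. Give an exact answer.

An antiderivative is F(s) = 5*log(s + 2).
Then F(1) - F(-1) = (5*log(3)) - (0) = 5*log(3).

5*log(3)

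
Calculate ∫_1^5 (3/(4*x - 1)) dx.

An antiderivative is F(x) = 3*log(4*x - 1)/4.
Then F(5) - F(1) = (3*log(19)/4) - (3*log(3)/4) = -3*log(3)/4 + 3*log(19)/4.

-3*log(3)/4 + 3*log(19)/4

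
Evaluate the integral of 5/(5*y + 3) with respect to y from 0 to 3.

Let u = 5*y + 3, so du = 5 dy. When y = 0, u = 3; when y = 3, u = 18.
The integral becomes ∫ 1/u du from 3 to 18, with antiderivative log(u).
Back in y: F(y) = log(5*y + 3).
Then F(3) - F(0) = (log(18)) - (log(3)) = log(6).

log(6)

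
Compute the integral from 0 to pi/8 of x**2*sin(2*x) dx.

Integrate by parts twice (u = x^2, dv = sin(2*x) dx).
An antiderivative is F(x) = -x**2*cos(2*x)/2 + x*sin(2*x)/2 + cos(2*x)/4.
Then F(pi/8) - F(0) = (sqrt(2)*(-pi**2 + 8*pi + 32)/256) - (1/4) = -1/4 - sqrt(2)*pi**2/256 + sqrt(2)*pi/32 + sqrt(2)/8.

-1/4 - sqrt(2)*pi**2/256 + sqrt(2)*pi/32 + sqrt(2)/8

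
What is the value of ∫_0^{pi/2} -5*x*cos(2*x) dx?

Integrate by parts once (u = x, dv = -5*cos(2*x) dx).
An antiderivative is F(x) = -5*x*sin(2*x)/2 - 5*cos(2*x)/4.
Then F(pi/2) - F(0) = (5/4) - (-5/4) = 5/2.

5/2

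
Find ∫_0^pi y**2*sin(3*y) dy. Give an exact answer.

-4/27 + pi**2/3

Integrate by parts twice (u = y^2, dv = sin(3*y) dy).
An antiderivative is F(y) = -y**2*cos(3*y)/3 + 2*y*sin(3*y)/9 + 2*cos(3*y)/27.
Then F(pi) - F(0) = (-2/27 + pi**2/3) - (2/27) = -4/27 + pi**2/3.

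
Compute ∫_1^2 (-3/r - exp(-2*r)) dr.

(-6*exp(4)*log(2) - exp(2) + 1)*exp(-4)/2

An antiderivative is F(r) = -3*log(r) + exp(-2*r)/2.
Then F(2) - F(1) = (-3*log(2) + exp(-4)/2) - (exp(-2)/2) = (-6*exp(4)*log(2) - exp(2) + 1)*exp(-4)/2.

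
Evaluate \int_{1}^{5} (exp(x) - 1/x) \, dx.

-exp(1) - log(5) + exp(5)

An antiderivative is F(x) = exp(x) - log(x).
Then F(5) - F(1) = (-log(5) + exp(5)) - (exp(1)) = -exp(1) - log(5) + exp(5).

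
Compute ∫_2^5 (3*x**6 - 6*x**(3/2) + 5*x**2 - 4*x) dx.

By the power rule, an antiderivative is F(x) = 3*x**7/7 - 12*x**(5/2)/5 + 5*x**3/3 - 2*x**2.
Then F(5) - F(2) = (706450/21 - 60*sqrt(5)) - (1264/21 - 48*sqrt(2)/5) = -60*sqrt(5) + 48*sqrt(2)/5 + 235062/7.

-60*sqrt(5) + 48*sqrt(2)/5 + 235062/7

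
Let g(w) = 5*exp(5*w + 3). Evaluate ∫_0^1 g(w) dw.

Let u = 5*w + 3, so du = 5 dw. When w = 0, u = 3; when w = 1, u = 8.
The integral becomes ∫ exp(u) du from 3 to 8, with antiderivative exp(u).
Back in w: F(w) = exp(5*w + 3).
Then F(1) - F(0) = (exp(8)) - (exp(3)) = -exp(3) + exp(8).

-exp(3) + exp(8)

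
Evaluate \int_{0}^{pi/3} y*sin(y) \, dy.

Integrate by parts once (u = y, dv = sin(y) dy).
An antiderivative is F(y) = -y*cos(y) + sin(y).
Then F(pi/3) - F(0) = (-pi/6 + sqrt(3)/2) - (0) = -pi/6 + sqrt(3)/2.

-pi/6 + sqrt(3)/2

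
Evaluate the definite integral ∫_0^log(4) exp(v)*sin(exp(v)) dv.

Let u = exp(v), so du = exp(v) dv. When v = 0, u = 1; when v = log(4), u = 4.
The integral becomes ∫ sin(u) du from 1 to 4, with antiderivative -cos(u).
Back in v: F(v) = -cos(exp(v)).
Then F(log(4)) - F(0) = (-cos(4)) - (-cos(1)) = cos(1) - cos(4).

cos(1) - cos(4)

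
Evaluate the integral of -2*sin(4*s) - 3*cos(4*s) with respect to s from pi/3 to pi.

An antiderivative is F(s) = -3*sin(4*s)/4 + cos(4*s)/2.
Then F(pi) - F(pi/3) = (1/2) - (-1/4 + 3*sqrt(3)/8) = 3/4 - 3*sqrt(3)/8.

3/4 - 3*sqrt(3)/8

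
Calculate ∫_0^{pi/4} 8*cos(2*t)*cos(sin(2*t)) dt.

4*sin(1)

Let u = sin(2*t), so du = 2*cos(2*t) dt. When t = 0, u = 0; when t = pi/4, u = 1.
The integral becomes 4·∫ cos(u) du from 0 to 1, with antiderivative 4*sin(u).
Back in t: F(t) = 4*sin(sin(2*t)).
Then F(pi/4) - F(0) = (4*sin(1)) - (0) = 4*sin(1).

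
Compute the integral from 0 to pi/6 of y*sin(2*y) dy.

Integrate by parts once (u = y, dv = sin(2*y) dy).
An antiderivative is F(y) = -y*cos(2*y)/2 + sin(2*y)/4.
Then F(pi/6) - F(0) = (-pi/24 + sqrt(3)/8) - (0) = -pi/24 + sqrt(3)/8.

-pi/24 + sqrt(3)/8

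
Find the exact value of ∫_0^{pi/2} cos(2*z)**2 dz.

pi/4

Use the identity cos^2(2*z) = (1 + cos(4*z))/2.
An antiderivative is F(z) = z/2 + sin(4*z)/8.
Then F(pi/2) - F(0) = (pi/4) - (0) = pi/4.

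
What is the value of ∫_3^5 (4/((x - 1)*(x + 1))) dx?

log(16/9)

Factor the denominator: x**2 - 1 = (x + 1)(x - 1).
Partial fractions: 4/((x - 1)*(x + 1)) = -2/(x + 1) + 2/(x - 1).
An antiderivative is F(x) = 2*log(x - 1) - 2*log(x + 1).
Then F(5) - F(3) = (log(4/9)) - (-log(4)) = log(16/9).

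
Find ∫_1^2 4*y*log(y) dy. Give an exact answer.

-3 + 8*log(2)

Integrate by parts once (u = ln y, dv = 4*y dy).
An antiderivative is F(y) = y**2*(2*log(y) - 1).
Then F(2) - F(1) = (-4 + 8*log(2)) - (-1) = -3 + 8*log(2).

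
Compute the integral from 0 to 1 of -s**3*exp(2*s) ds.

Integrate by parts 3 times (u = s^3, dv = -exp(2*s) ds).
An antiderivative is F(s) = (-4*s**3 + 6*s**2 - 6*s + 3)*exp(2*s)/8.
Then F(1) - F(0) = (-exp(2)/8) - (3/8) = -exp(2)/8 - 3/8.

-exp(2)/8 - 3/8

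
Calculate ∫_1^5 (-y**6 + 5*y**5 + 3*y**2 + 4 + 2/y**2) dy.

By the power rule, an antiderivative is F(y) = -y**7/7 + 5*y**6/6 + y**3 + 4*y - 2/y.
Then F(5) - F(1) = (420991/210) - (155/42) = 70036/35.

70036/35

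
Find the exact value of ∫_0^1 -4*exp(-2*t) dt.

-2 + 2*exp(-2)

An antiderivative is F(t) = 2*exp(-2*t).
Then F(1) - F(0) = (2*exp(-2)) - (2) = -2 + 2*exp(-2).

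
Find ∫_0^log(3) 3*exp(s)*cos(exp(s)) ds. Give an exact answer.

Let u = exp(s), so du = exp(s) ds. When s = 0, u = 1; when s = log(3), u = 3.
The integral becomes 3·∫ cos(u) du from 1 to 3, with antiderivative 3*sin(u).
Back in s: F(s) = 3*sin(exp(s)).
Then F(log(3)) - F(0) = (3*sin(3)) - (3*sin(1)) = -3*sin(1) + 3*sin(3).

-3*sin(1) + 3*sin(3)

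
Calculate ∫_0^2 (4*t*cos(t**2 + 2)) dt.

Let u = t**2 + 2, so du = 2*t dt. When t = 0, u = 2; when t = 2, u = 6.
The integral becomes 2·∫ cos(u) du from 2 to 6, with antiderivative 2*sin(u).
Back in t: F(t) = 2*sin(t**2 + 2).
Then F(2) - F(0) = (2*sin(6)) - (2*sin(2)) = -2*sin(2) + 2*sin(6).

-2*sin(2) + 2*sin(6)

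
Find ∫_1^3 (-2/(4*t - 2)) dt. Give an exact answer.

-log(10)/2 + log(2)/2

An antiderivative is F(t) = -log(4*t - 2)/2.
Then F(3) - F(1) = (-log(10)/2) - (-log(2)/2) = -log(10)/2 + log(2)/2.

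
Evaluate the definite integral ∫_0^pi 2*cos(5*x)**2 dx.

pi

Use the identity cos^2(5*x) = (1 + cos(10*x))/2.
An antiderivative is F(x) = x + sin(10*x)/10.
Then F(pi) - F(0) = (pi) - (0) = pi.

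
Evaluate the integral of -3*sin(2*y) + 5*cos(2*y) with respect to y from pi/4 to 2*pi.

An antiderivative is F(y) = 5*sin(2*y)/2 + 3*cos(2*y)/2.
Then F(2*pi) - F(pi/4) = (3/2) - (5/2) = -1.

-1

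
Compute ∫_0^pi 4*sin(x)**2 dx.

2*pi

Use the identity sin^2(x) = (1 - cos(2*x))/2.
An antiderivative is F(x) = 2*x - sin(2*x).
Then F(pi) - F(0) = (2*pi) - (0) = 2*pi.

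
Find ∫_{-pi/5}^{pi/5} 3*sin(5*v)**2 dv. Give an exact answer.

Use the identity sin^2(5*v) = (1 - cos(10*v))/2.
An antiderivative is F(v) = 3*v/2 - 3*sin(10*v)/20.
Then F(pi/5) - F(-pi/5) = (3*pi/10) - (-3*pi/10) = 3*pi/5.

3*pi/5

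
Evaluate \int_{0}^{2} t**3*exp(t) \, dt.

Integrate by parts 3 times (u = t^3, dv = exp(t) dt).
An antiderivative is F(t) = (t**3 - 3*t**2 + 6*t - 6)*exp(t).
Then F(2) - F(0) = (2*exp(2)) - (-6) = 6 + 2*exp(2).

6 + 2*exp(2)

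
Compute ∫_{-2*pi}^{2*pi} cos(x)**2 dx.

2*pi

Use the identity cos^2(x) = (1 + cos(2*x))/2.
An antiderivative is F(x) = x/2 + sin(2*x)/4.
Then F(2*pi) - F(-2*pi) = (pi) - (-pi) = 2*pi.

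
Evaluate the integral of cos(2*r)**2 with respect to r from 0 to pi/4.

pi/8

Use the identity cos^2(2*r) = (1 + cos(4*r))/2.
An antiderivative is F(r) = r/2 + sin(4*r)/8.
Then F(pi/4) - F(0) = (pi/8) - (0) = pi/8.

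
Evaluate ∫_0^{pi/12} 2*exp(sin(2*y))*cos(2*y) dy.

Let u = sin(2*y), so du = 2*cos(2*y) dy. When y = 0, u = 0; when y = pi/12, u = 1/2.
The integral becomes ∫ exp(u) du from 0 to 1/2, with antiderivative exp(u).
Back in y: F(y) = exp(sin(2*y)).
Then F(pi/12) - F(0) = (exp(1/2)) - (1) = -1 + exp(1/2).

-1 + exp(1/2)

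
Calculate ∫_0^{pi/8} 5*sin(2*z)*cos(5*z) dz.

Use the identity sin(2*z)cos(5*z) = [sin(7*z) + sin(-3*z)]/2.
An antiderivative is F(z) = 5*cos(3*z)/6 - 5*cos(7*z)/14.
Then F(pi/8) - F(0) = (5*sqrt(2 - sqrt(2))/12 + 5*sqrt(sqrt(2) + 2)/28) - (10/21) = -10/21 + 5*sqrt(2 - sqrt(2))/12 + 5*sqrt(sqrt(2) + 2)/28.

-10/21 + 5*sqrt(2 - sqrt(2))/12 + 5*sqrt(sqrt(2) + 2)/28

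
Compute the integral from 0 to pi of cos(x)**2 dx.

pi/2

Use the identity cos^2(x) = (1 + cos(2*x))/2.
An antiderivative is F(x) = x/2 + sin(2*x)/4.
Then F(pi) - F(0) = (pi/2) - (0) = pi/2.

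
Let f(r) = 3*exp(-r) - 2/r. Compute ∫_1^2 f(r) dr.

An antiderivative is F(r) = -2*log(r) - 3*exp(-r).
Then F(2) - F(1) = (-2*log(2) - 3*exp(-2)) - (-3*exp(-1)) = -2*log(2) - 3*exp(-2) + 3*exp(-1).

-2*log(2) - 3*exp(-2) + 3*exp(-1)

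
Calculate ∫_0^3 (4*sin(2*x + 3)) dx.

Let u = 2*x + 3, so du = 2 dx. When x = 0, u = 3; when x = 3, u = 9.
The integral becomes 2·∫ sin(u) du from 3 to 9, with antiderivative -2*cos(u).
Back in x: F(x) = -2*cos(2*x + 3).
Then F(3) - F(0) = (-2*cos(9)) - (-2*cos(3)) = 2*cos(3) - 2*cos(9).

2*cos(3) - 2*cos(9)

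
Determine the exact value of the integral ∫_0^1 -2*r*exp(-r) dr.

-2 + 4*exp(-1)

Integrate by parts once (u = r, dv = -2*exp(-r) dr).
An antiderivative is F(r) = (2*r + 2)*exp(-r).
Then F(1) - F(0) = (4*exp(-1)) - (2) = -2 + 4*exp(-1).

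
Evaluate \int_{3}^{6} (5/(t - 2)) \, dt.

10*log(2)

An antiderivative is F(t) = 5*log(t - 2).
Then F(6) - F(3) = (10*log(2)) - (0) = 10*log(2).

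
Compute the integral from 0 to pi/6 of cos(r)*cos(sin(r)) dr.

Let u = sin(r), so du = cos(r) dr. When r = 0, u = 0; when r = pi/6, u = 1/2.
The integral becomes ∫ cos(u) du from 0 to 1/2, with antiderivative sin(u).
Back in r: F(r) = sin(sin(r)).
Then F(pi/6) - F(0) = (sin(1/2)) - (0) = sin(1/2).

sin(1/2)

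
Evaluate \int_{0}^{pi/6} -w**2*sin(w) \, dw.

-sqrt(3) - pi/6 + sqrt(3)*pi**2/72 + 2

Integrate by parts twice (u = w^2, dv = -sin(w) dw).
An antiderivative is F(w) = w**2*cos(w) - 2*w*sin(w) - 2*cos(w).
Then F(pi/6) - F(0) = (-sqrt(3) - pi/6 + sqrt(3)*pi**2/72) - (-2) = -sqrt(3) - pi/6 + sqrt(3)*pi**2/72 + 2.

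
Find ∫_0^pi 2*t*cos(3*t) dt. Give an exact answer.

Integrate by parts once (u = t, dv = 2*cos(3*t) dt).
An antiderivative is F(t) = 2*t*sin(3*t)/3 + 2*cos(3*t)/9.
Then F(pi) - F(0) = (-2/9) - (2/9) = -4/9.

-4/9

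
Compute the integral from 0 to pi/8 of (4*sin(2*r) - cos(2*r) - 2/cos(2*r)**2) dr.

An antiderivative is F(r) = -sin(2*r)/2 - 2*cos(2*r) - tan(2*r).
Then F(pi/8) - F(0) = (-5*sqrt(2)/4 - 1) - (-2) = 1 - 5*sqrt(2)/4.

1 - 5*sqrt(2)/4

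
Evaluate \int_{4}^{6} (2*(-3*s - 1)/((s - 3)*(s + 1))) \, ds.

Factor the denominator: s**2 - 2*s - 3 = (s + 1)(s - 3).
Partial fractions: 2*(-3*s - 1)/((s - 3)*(s + 1)) = -1/(s + 1) - 5/(s - 3).
An antiderivative is F(s) = -5*log(s - 3) - log(s + 1).
Then F(6) - F(4) = (-5*log(3) - log(7)) - (-log(5)) = -5*log(3) - log(7) + log(5).

-5*log(3) - log(7) + log(5)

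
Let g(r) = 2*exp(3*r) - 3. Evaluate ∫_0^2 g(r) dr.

An antiderivative is F(r) = 2*exp(3*r)/3 - 3*r.
Then F(2) - F(0) = (-6 + 2*exp(6)/3) - (2/3) = -20/3 + 2*exp(6)/3.

-20/3 + 2*exp(6)/3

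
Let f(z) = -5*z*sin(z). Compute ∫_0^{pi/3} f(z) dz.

-5*sqrt(3)/2 + 5*pi/6

Integrate by parts once (u = z, dv = -5*sin(z) dz).
An antiderivative is F(z) = 5*z*cos(z) - 5*sin(z).
Then F(pi/3) - F(0) = (-5*sqrt(3)/2 + 5*pi/6) - (0) = -5*sqrt(3)/2 + 5*pi/6.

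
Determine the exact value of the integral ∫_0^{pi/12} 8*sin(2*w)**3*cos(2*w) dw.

Let u = sin(2*w), so du = 2*cos(2*w) dw. When w = 0, u = 0; when w = pi/12, u = 1/2.
The integral becomes 4·∫ u**3 du from 0 to 1/2, with antiderivative u**4.
Back in w: F(w) = sin(2*w)**4.
Then F(pi/12) - F(0) = (1/16) - (0) = 1/16.

1/16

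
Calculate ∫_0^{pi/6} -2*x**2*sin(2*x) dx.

-sqrt(3)*pi/12 + pi**2/72 + 1/4

Integrate by parts twice (u = x^2, dv = -2*sin(2*x) dx).
An antiderivative is F(x) = x**2*cos(2*x) - x*sin(2*x) - cos(2*x)/2.
Then F(pi/6) - F(0) = (-sqrt(3)*pi/12 - 1/4 + pi**2/72) - (-1/2) = -sqrt(3)*pi/12 + pi**2/72 + 1/4.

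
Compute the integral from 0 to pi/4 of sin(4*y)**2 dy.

Use the identity sin^2(4*y) = (1 - cos(8*y))/2.
An antiderivative is F(y) = y/2 - sin(8*y)/16.
Then F(pi/4) - F(0) = (pi/8) - (0) = pi/8.

pi/8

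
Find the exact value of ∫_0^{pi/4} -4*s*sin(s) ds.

Integrate by parts once (u = s, dv = -4*sin(s) ds).
An antiderivative is F(s) = 4*s*cos(s) - 4*sin(s).
Then F(pi/4) - F(0) = (sqrt(2)*(-4 + pi)/2) - (0) = sqrt(2)*(-4 + pi)/2.

sqrt(2)*(-4 + pi)/2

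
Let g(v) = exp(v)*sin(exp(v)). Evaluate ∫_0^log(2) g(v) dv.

-cos(2) + cos(1)

Let u = exp(v), so du = exp(v) dv. When v = 0, u = 1; when v = log(2), u = 2.
The integral becomes ∫ sin(u) du from 1 to 2, with antiderivative -cos(u).
Back in v: F(v) = -cos(exp(v)).
Then F(log(2)) - F(0) = (-cos(2)) - (-cos(1)) = -cos(2) + cos(1).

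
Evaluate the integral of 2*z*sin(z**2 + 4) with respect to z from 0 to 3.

-cos(13) + cos(4)

Let u = z**2 + 4, so du = 2*z dz. When z = 0, u = 4; when z = 3, u = 13.
The integral becomes ∫ sin(u) du from 4 to 13, with antiderivative -cos(u).
Back in z: F(z) = -cos(z**2 + 4).
Then F(3) - F(0) = (-cos(13)) - (-cos(4)) = -cos(13) + cos(4).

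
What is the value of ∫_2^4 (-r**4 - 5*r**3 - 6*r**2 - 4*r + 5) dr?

By the power rule, an antiderivative is F(r) = -r**5/5 - 5*r**4/4 - 2*r**3 - 2*r**2 + 5*r.
Then F(4) - F(2) = (-3324/5) - (-202/5) = -3122/5.

-3122/5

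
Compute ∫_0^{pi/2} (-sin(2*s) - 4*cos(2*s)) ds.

An antiderivative is F(s) = -2*sin(2*s) + cos(2*s)/2.
Then F(pi/2) - F(0) = (-1/2) - (1/2) = -1.

-1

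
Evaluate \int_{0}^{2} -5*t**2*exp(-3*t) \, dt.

-10/27 + 250*exp(-6)/27

Integrate by parts twice (u = t^2, dv = -5*exp(-3*t) dt).
An antiderivative is F(t) = (45*t**2 + 30*t + 10)*exp(-3*t)/27.
Then F(2) - F(0) = (250*exp(-6)/27) - (10/27) = -10/27 + 250*exp(-6)/27.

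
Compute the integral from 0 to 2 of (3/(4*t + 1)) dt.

An antiderivative is F(t) = 3*log(4*t + 1)/4.
Then F(2) - F(0) = (3*log(3)/2) - (0) = 3*log(3)/2.

3*log(3)/2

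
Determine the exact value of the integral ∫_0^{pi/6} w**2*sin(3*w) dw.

Integrate by parts twice (u = w^2, dv = sin(3*w) dw).
An antiderivative is F(w) = -w**2*cos(3*w)/3 + 2*w*sin(3*w)/9 + 2*cos(3*w)/27.
Then F(pi/6) - F(0) = (pi/27) - (2/27) = -2/27 + pi/27.

-2/27 + pi/27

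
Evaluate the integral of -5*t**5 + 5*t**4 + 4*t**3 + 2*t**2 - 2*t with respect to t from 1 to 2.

By the power rule, an antiderivative is F(t) = -5*t**6/6 + t**5 + t**4 + 2*t**3/3 - t**2.
Then F(2) - F(1) = (-4) - (5/6) = -29/6.

-29/6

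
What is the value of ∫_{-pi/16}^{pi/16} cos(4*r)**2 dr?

1/8 + pi/16

Use the identity cos^2(4*r) = (1 + cos(8*r))/2.
An antiderivative is F(r) = r/2 + sin(8*r)/16.
Then F(pi/16) - F(-pi/16) = (1/16 + pi/32) - (-pi/32 - 1/16) = 1/8 + pi/16.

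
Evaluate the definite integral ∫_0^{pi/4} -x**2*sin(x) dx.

-sqrt(2) - sqrt(2)*pi/4 + sqrt(2)*pi**2/32 + 2

Integrate by parts twice (u = x^2, dv = -sin(x) dx).
An antiderivative is F(x) = x**2*cos(x) - 2*x*sin(x) - 2*cos(x).
Then F(pi/4) - F(0) = (sqrt(2)*(-32 - 8*pi + pi**2)/32) - (-2) = -sqrt(2) - sqrt(2)*pi/4 + sqrt(2)*pi**2/32 + 2.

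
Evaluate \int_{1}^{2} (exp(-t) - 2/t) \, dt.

-2*log(2) - exp(-2) + exp(-1)

An antiderivative is F(t) = -2*log(t) - exp(-t).
Then F(2) - F(1) = (-2*log(2) - exp(-2)) - (-exp(-1)) = -2*log(2) - exp(-2) + exp(-1).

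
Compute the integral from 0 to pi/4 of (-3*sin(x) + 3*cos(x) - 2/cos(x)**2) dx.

An antiderivative is F(x) = 3*sin(x) + 3*cos(x) - 2*tan(x).
Then F(pi/4) - F(0) = (-2 + 3*sqrt(2)) - (3) = -5 + 3*sqrt(2).

-5 + 3*sqrt(2)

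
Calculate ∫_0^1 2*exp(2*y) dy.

-1 + exp(2)

An antiderivative is F(y) = exp(2*y).
Then F(1) - F(0) = (exp(2)) - (1) = -1 + exp(2).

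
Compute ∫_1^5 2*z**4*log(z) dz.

-6248/25 + 1250*log(5)

Integrate by parts once (u = ln z, dv = 2*z**4 dz).
An antiderivative is F(z) = 2*z**5*(5*log(z) - 1)/25.
Then F(5) - F(1) = (-250 + 1250*log(5)) - (-2/25) = -6248/25 + 1250*log(5).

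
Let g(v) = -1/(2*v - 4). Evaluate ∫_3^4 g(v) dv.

An antiderivative is F(v) = -log(2*v - 4)/2.
Then F(4) - F(3) = (-log(2)) - (-log(2)/2) = -log(2)/2.

-log(2)/2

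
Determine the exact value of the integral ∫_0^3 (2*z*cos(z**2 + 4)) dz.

sin(13) - sin(4)

Let u = z**2 + 4, so du = 2*z dz. When z = 0, u = 4; when z = 3, u = 13.
The integral becomes ∫ cos(u) du from 4 to 13, with antiderivative sin(u).
Back in z: F(z) = sin(z**2 + 4).
Then F(3) - F(0) = (sin(13)) - (sin(4)) = sin(13) - sin(4).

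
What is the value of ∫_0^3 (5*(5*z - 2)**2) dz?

Let u = 5*z - 2, so du = 5 dz. When z = 0, u = -2; when z = 3, u = 13.
The integral becomes ∫ u**2 du from -2 to 13, with antiderivative u**3/3.
Back in z: F(z) = (5*z - 2)**3/3.
Then F(3) - F(0) = (2197/3) - (-8/3) = 735.

735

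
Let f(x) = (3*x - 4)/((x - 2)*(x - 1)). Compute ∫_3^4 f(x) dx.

Factor the denominator: x**2 - 3*x + 2 = (x - 1)(x - 2).
Partial fractions: (3*x - 4)/((x - 2)*(x - 1)) = 1/(x - 1) + 2/(x - 2).
An antiderivative is F(x) = 2*log(x - 2) + log(x - 1).
Then F(4) - F(3) = (log(12)) - (log(2)) = log(6).

log(6)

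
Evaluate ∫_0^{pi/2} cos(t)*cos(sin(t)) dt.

sin(1)

Let u = sin(t), so du = cos(t) dt. When t = 0, u = 0; when t = pi/2, u = 1.
The integral becomes ∫ cos(u) du from 0 to 1, with antiderivative sin(u).
Back in t: F(t) = sin(sin(t)).
Then F(pi/2) - F(0) = (sin(1)) - (0) = sin(1).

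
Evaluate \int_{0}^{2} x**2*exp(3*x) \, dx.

-2/27 + 26*exp(6)/27

Integrate by parts twice (u = x^2, dv = exp(3*x) dx).
An antiderivative is F(x) = (9*x**2 - 6*x + 2)*exp(3*x)/27.
Then F(2) - F(0) = (26*exp(6)/27) - (2/27) = -2/27 + 26*exp(6)/27.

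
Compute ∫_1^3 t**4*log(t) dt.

-242/25 + 243*log(3)/5

Integrate by parts once (u = ln t, dv = t**4 dt).
An antiderivative is F(t) = t**5*(5*log(t) - 1)/25.
Then F(3) - F(1) = (-243/25 + 243*log(3)/5) - (-1/25) = -242/25 + 243*log(3)/5.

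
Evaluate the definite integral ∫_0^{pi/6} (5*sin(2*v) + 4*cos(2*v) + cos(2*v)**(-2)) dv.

An antiderivative is F(v) = 2*sin(2*v) - 5*cos(2*v)/2 + tan(2*v)/2.
Then F(pi/6) - F(0) = (-5/4 + 3*sqrt(3)/2) - (-5/2) = 5/4 + 3*sqrt(3)/2.

5/4 + 3*sqrt(3)/2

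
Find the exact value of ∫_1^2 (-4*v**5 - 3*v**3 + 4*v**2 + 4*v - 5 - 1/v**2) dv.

By the power rule, an antiderivative is F(v) = -2*v**6/3 - 3*v**4/4 + 4*v**3/3 + 2*v**2 - 5*v + 1/v.
Then F(2) - F(1) = (-91/2) - (-25/12) = -521/12.

-521/12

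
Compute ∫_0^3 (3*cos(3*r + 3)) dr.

Let u = 3*r + 3, so du = 3 dr. When r = 0, u = 3; when r = 3, u = 12.
The integral becomes ∫ cos(u) du from 3 to 12, with antiderivative sin(u).
Back in r: F(r) = sin(3*r + 3).
Then F(3) - F(0) = (sin(12)) - (sin(3)) = sin(12) - sin(3).

sin(12) - sin(3)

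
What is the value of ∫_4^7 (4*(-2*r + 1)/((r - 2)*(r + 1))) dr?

Factor the denominator: r**2 - r - 2 = (r + 1)(r - 2).
Partial fractions: 4*(-2*r + 1)/((r - 2)*(r + 1)) = -4/(r + 1) - 4/(r - 2).
An antiderivative is F(r) = -4*log(r - 2) - 4*log(r + 1).
Then F(7) - F(4) = (-12*log(2) - 4*log(5)) - (-4*log(5) - 4*log(2)) = -8*log(2).

-8*log(2)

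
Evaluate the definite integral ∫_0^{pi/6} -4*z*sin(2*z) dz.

-sqrt(3)/2 + pi/6

Integrate by parts once (u = z, dv = -4*sin(2*z) dz).
An antiderivative is F(z) = 2*z*cos(2*z) - sin(2*z).
Then F(pi/6) - F(0) = (-sqrt(3)/2 + pi/6) - (0) = -sqrt(3)/2 + pi/6.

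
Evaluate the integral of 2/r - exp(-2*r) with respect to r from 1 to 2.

(-exp(2) + 1 + 4*exp(4)*log(2))*exp(-4)/2

An antiderivative is F(r) = 2*log(r) + exp(-2*r)/2.
Then F(2) - F(1) = (exp(-4)/2 + 2*log(2)) - (exp(-2)/2) = (-exp(2) + 1 + 4*exp(4)*log(2))*exp(-4)/2.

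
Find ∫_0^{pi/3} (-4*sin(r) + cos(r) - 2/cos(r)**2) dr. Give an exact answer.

An antiderivative is F(r) = sin(r) + 4*cos(r) - 2*tan(r).
Then F(pi/3) - F(0) = (2 - 3*sqrt(3)/2) - (4) = -3*sqrt(3)/2 - 2.

-3*sqrt(3)/2 - 2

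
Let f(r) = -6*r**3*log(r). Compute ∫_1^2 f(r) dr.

45/8 - 24*log(2)

Integrate by parts once (u = ln r, dv = -6*r**3 dr).
An antiderivative is F(r) = -3*r**4*(4*log(r) - 1)/8.
Then F(2) - F(1) = (6 - 24*log(2)) - (3/8) = 45/8 - 24*log(2).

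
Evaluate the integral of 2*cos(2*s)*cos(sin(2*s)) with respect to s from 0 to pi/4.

Let u = sin(2*s), so du = 2*cos(2*s) ds. When s = 0, u = 0; when s = pi/4, u = 1.
The integral becomes ∫ cos(u) du from 0 to 1, with antiderivative sin(u).
Back in s: F(s) = sin(sin(2*s)).
Then F(pi/4) - F(0) = (sin(1)) - (0) = sin(1).

sin(1)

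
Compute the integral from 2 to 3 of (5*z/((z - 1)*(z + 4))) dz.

-4*log(3) - 3*log(2) + 4*log(7)

Factor the denominator: z**2 + 3*z - 4 = (z + 4)(z - 1).
Partial fractions: 5*z/((z - 1)*(z + 4)) = 4/(z + 4) + 1/(z - 1).
An antiderivative is F(z) = log(z - 1) + 4*log(z + 4).
Then F(3) - F(2) = (log(2) + 4*log(7)) - (4*log(2) + 4*log(3)) = -4*log(3) - 3*log(2) + 4*log(7).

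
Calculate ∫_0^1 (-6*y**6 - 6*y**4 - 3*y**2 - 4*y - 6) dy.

By the power rule, an antiderivative is F(y) = -6*y**7/7 - 6*y**5/5 - y**3 - 2*y**2 - 6*y.
Then F(1) - F(0) = (-387/35) - (0) = -387/35.

-387/35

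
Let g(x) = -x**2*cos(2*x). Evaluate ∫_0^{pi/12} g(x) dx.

Integrate by parts twice (u = x^2, dv = -cos(2*x) dx).
An antiderivative is F(x) = -x**2*sin(2*x)/2 - x*cos(2*x)/2 + sin(2*x)/4.
Then F(pi/12) - F(0) = (-sqrt(3)*pi/48 - pi**2/576 + 1/8) - (0) = -sqrt(3)*pi/48 - pi**2/576 + 1/8.

-sqrt(3)*pi/48 - pi**2/576 + 1/8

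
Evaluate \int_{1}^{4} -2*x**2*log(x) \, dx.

Integrate by parts once (u = ln x, dv = -2*x**2 dx).
An antiderivative is F(x) = -2*x**3*(3*log(x) - 1)/9.
Then F(4) - F(1) = (128/9 - 256*log(2)/3) - (2/9) = 14 - 256*log(2)/3.

14 - 256*log(2)/3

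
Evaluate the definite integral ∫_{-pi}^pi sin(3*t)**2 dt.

Use the identity sin^2(3*t) = (1 - cos(6*t))/2.
An antiderivative is F(t) = t/2 - sin(6*t)/12.
Then F(pi) - F(-pi) = (pi/2) - (-pi/2) = pi.

pi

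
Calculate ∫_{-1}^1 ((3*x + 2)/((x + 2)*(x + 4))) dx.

-7*log(3) + 5*log(5)

Factor the denominator: x**2 + 6*x + 8 = (x + 4)(x + 2).
Partial fractions: (3*x + 2)/((x + 2)*(x + 4)) = 5/(x + 4) - 2/(x + 2).
An antiderivative is F(x) = -2*log(x + 2) + 5*log(x + 4).
Then F(1) - F(-1) = (-2*log(3) + 5*log(5)) - (5*log(3)) = -7*log(3) + 5*log(5).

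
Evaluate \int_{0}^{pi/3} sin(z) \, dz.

An antiderivative is F(z) = -cos(z).
Then F(pi/3) - F(0) = (-1/2) - (-1) = 1/2.

1/2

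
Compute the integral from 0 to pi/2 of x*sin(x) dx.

1

Integrate by parts once (u = x, dv = sin(x) dx).
An antiderivative is F(x) = -x*cos(x) + sin(x).
Then F(pi/2) - F(0) = (1) - (0) = 1.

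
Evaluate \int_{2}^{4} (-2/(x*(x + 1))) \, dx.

log(25/36)

Factor the denominator: x**2 + x = (x + 1)x.
Partial fractions: -2/(x*(x + 1)) = 2/(x + 1) - 2/x.
An antiderivative is F(x) = -2*log(x) + 2*log(x + 1).
Then F(4) - F(2) = (log(25/16)) - (log(9/4)) = log(25/36).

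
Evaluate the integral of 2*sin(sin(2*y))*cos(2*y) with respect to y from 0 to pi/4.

1 - cos(1)

Let u = sin(2*y), so du = 2*cos(2*y) dy. When y = 0, u = 0; when y = pi/4, u = 1.
The integral becomes ∫ sin(u) du from 0 to 1, with antiderivative -cos(u).
Back in y: F(y) = -cos(sin(2*y)).
Then F(pi/4) - F(0) = (-cos(1)) - (-1) = 1 - cos(1).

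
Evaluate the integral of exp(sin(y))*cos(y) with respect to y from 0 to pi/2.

-1 + E

Let u = sin(y), so du = cos(y) dy. When y = 0, u = 0; when y = pi/2, u = 1.
The integral becomes ∫ exp(u) du from 0 to 1, with antiderivative exp(u).
Back in y: F(y) = exp(sin(y)).
Then F(pi/2) - F(0) = (E) - (1) = -1 + E.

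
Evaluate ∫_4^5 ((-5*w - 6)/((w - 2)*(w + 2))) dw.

-3*log(3) - log(7) + 5*log(2)

Factor the denominator: w**2 - 4 = (w + 2)(w - 2).
Partial fractions: (-5*w - 6)/((w - 2)*(w + 2)) = -1/(w + 2) - 4/(w - 2).
An antiderivative is F(w) = -4*log(w - 2) - log(w + 2).
Then F(5) - F(4) = (-4*log(3) - log(7)) - (-log(96)) = -3*log(3) - log(7) + 5*log(2).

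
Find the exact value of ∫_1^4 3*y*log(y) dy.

-45/4 + 48*log(2)

Integrate by parts once (u = ln y, dv = 3*y dy).
An antiderivative is F(y) = 3*y**2*(2*log(y) - 1)/4.
Then F(4) - F(1) = (-12 + 48*log(2)) - (-3/4) = -45/4 + 48*log(2).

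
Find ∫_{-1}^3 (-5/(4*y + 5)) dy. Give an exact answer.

-5*log(17)/4

An antiderivative is F(y) = -5*log(4*y + 5)/4.
Then F(3) - F(-1) = (-5*log(17)/4) - (0) = -5*log(17)/4.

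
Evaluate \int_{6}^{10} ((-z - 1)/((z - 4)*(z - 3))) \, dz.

Factor the denominator: z**2 - 7*z + 12 = (z - 3)(z - 4).
Partial fractions: (-z - 1)/((z - 4)*(z - 3)) = 4/(z - 3) - 5/(z - 4).
An antiderivative is F(z) = -5*log(z - 4) + 4*log(z - 3).
Then F(10) - F(6) = (-5*log(3) - 5*log(2) + 4*log(7)) - (log(81/32)) = -9*log(3) + 4*log(7).

-9*log(3) + 4*log(7)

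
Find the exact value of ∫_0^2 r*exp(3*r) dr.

Integrate by parts once (u = r, dv = exp(3*r) dr).
An antiderivative is F(r) = (3*r - 1)*exp(3*r)/9.
Then F(2) - F(0) = (5*exp(6)/9) - (-1/9) = 1/9 + 5*exp(6)/9.

1/9 + 5*exp(6)/9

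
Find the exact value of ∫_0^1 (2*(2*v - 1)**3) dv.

0

Let u = 2*v - 1, so du = 2 dv. When v = 0, u = -1; when v = 1, u = 1.
The integral becomes ∫ u**3 du from -1 to 1, with antiderivative u**4/4.
Back in v: F(v) = (2*v - 1)**4/4.
Then F(1) - F(0) = (1/4) - (1/4) = 0.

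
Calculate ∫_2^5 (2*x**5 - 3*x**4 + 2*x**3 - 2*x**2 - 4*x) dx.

35157/10

By the power rule, an antiderivative is F(x) = x**6/3 - 3*x**5/5 + x**4/2 - 2*x**3/3 - 2*x**2.
Then F(5) - F(2) = (7025/2) - (-16/5) = 35157/10.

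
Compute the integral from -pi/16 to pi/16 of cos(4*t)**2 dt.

Use the identity cos^2(4*t) = (1 + cos(8*t))/2.
An antiderivative is F(t) = t/2 + sin(8*t)/16.
Then F(pi/16) - F(-pi/16) = (1/16 + pi/32) - (-pi/32 - 1/16) = 1/8 + pi/16.

1/8 + pi/16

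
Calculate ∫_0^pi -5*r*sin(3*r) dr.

Integrate by parts once (u = r, dv = -5*sin(3*r) dr).
An antiderivative is F(r) = 5*r*cos(3*r)/3 - 5*sin(3*r)/9.
Then F(pi) - F(0) = (-5*pi/3) - (0) = -5*pi/3.

-5*pi/3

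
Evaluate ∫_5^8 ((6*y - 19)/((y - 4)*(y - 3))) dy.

log(5) + 9*log(2)

Factor the denominator: y**2 - 7*y + 12 = (y - 3)(y - 4).
Partial fractions: (6*y - 19)/((y - 4)*(y - 3)) = 1/(y - 3) + 5/(y - 4).
An antiderivative is F(y) = 5*log(y - 4) + log(y - 3).
Then F(8) - F(5) = (log(5) + 10*log(2)) - (log(2)) = log(5) + 9*log(2).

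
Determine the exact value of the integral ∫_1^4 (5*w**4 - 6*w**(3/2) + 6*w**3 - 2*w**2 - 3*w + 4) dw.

By the power rule, an antiderivative is F(w) = -12*w**(5/2)/5 + w**5 + 3*w**4/2 - 2*w**3/3 - 3*w**2/2 + 4*w.
Then F(4) - F(1) = (19208/15) - (29/15) = 6393/5.

6393/5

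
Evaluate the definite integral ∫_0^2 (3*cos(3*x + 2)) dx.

-sin(2) + sin(8)

Let u = 3*x + 2, so du = 3 dx. When x = 0, u = 2; when x = 2, u = 8.
The integral becomes ∫ cos(u) du from 2 to 8, with antiderivative sin(u).
Back in x: F(x) = sin(3*x + 2).
Then F(2) - F(0) = (sin(8)) - (sin(2)) = -sin(2) + sin(8).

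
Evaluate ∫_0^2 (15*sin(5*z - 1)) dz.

Let u = 5*z - 1, so du = 5 dz. When z = 0, u = -1; when z = 2, u = 9.
The integral becomes 3·∫ sin(u) du from -1 to 9, with antiderivative -3*cos(u).
Back in z: F(z) = -3*cos(5*z - 1).
Then F(2) - F(0) = (-3*cos(9)) - (-3*cos(1)) = 3*cos(1) - 3*cos(9).

3*cos(1) - 3*cos(9)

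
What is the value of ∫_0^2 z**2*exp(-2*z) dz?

(-13 + exp(4))*exp(-4)/4

Integrate by parts twice (u = z^2, dv = exp(-2*z) dz).
An antiderivative is F(z) = (-2*z**2 - 2*z - 1)*exp(-2*z)/4.
Then F(2) - F(0) = (-13*exp(-4)/4) - (-1/4) = (-13 + exp(4))*exp(-4)/4.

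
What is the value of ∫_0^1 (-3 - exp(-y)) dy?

An antiderivative is F(y) = -3*y + exp(-y).
Then F(1) - F(0) = (-3 + exp(-1)) - (1) = -4 + exp(-1).

-4 + exp(-1)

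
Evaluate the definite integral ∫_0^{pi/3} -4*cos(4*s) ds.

An antiderivative is F(s) = -sin(4*s).
Then F(pi/3) - F(0) = (sqrt(3)/2) - (0) = sqrt(3)/2.

sqrt(3)/2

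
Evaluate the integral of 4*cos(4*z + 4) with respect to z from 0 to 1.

-sin(4) + sin(8)

Let u = 4*z + 4, so du = 4 dz. When z = 0, u = 4; when z = 1, u = 8.
The integral becomes ∫ cos(u) du from 4 to 8, with antiderivative sin(u).
Back in z: F(z) = sin(4*z + 4).
Then F(1) - F(0) = (sin(8)) - (sin(4)) = -sin(4) + sin(8).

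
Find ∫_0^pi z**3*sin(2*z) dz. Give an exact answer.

pi*(3 - 2*pi**2)/4

Integrate by parts 3 times (u = z^3, dv = sin(2*z) dz).
An antiderivative is F(z) = -z**3*cos(2*z)/2 + 3*z**2*sin(2*z)/4 + 3*z*cos(2*z)/4 - 3*sin(2*z)/8.
Then F(pi) - F(0) = (pi*(3 - 2*pi**2)/4) - (0) = pi*(3 - 2*pi**2)/4.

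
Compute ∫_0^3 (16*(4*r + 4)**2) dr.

5376

Let u = 4*r + 4, so du = 4 dr. When r = 0, u = 4; when r = 3, u = 16.
The integral becomes 4·∫ u**2 du from 4 to 16, with antiderivative 4*u**3/3.
Back in r: F(r) = 4*(4*r + 4)**3/3.
Then F(3) - F(0) = (16384/3) - (256/3) = 5376.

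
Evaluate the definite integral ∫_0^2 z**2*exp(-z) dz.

2 - 10*exp(-2)

Integrate by parts twice (u = z^2, dv = exp(-z) dz).
An antiderivative is F(z) = (-z**2 - 2*z - 2)*exp(-z).
Then F(2) - F(0) = (-10*exp(-2)) - (-2) = 2 - 10*exp(-2).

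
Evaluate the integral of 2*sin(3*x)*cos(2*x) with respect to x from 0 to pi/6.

Use the identity sin(3*x)cos(2*x) = [sin(5*x) + sin(x)]/2.
An antiderivative is F(x) = -cos(x) - cos(5*x)/5.
Then F(pi/6) - F(0) = (-2*sqrt(3)/5) - (-6/5) = 6/5 - 2*sqrt(3)/5.

6/5 - 2*sqrt(3)/5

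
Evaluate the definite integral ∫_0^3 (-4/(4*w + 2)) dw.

-log(7)

An antiderivative is F(w) = -log(4*w + 2).
Then F(3) - F(0) = (-log(14)) - (-log(2)) = -log(7).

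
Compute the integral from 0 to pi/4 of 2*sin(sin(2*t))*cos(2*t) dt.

Let u = sin(2*t), so du = 2*cos(2*t) dt. When t = 0, u = 0; when t = pi/4, u = 1.
The integral becomes ∫ sin(u) du from 0 to 1, with antiderivative -cos(u).
Back in t: F(t) = -cos(sin(2*t)).
Then F(pi/4) - F(0) = (-cos(1)) - (-1) = 1 - cos(1).

1 - cos(1)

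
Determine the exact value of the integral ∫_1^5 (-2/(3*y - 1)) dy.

-2*log(7)/3

An antiderivative is F(y) = -2*log(3*y - 1)/3.
Then F(5) - F(1) = (-2*log(14)/3) - (-2*log(2)/3) = -2*log(7)/3.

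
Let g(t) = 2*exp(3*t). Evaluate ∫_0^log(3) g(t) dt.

Let u = exp(t), so du = exp(t) dt. When t = 0, u = 1; when t = log(3), u = 3.
The integral becomes 2·∫ u**2 du from 1 to 3, with antiderivative 2*u**3/3.
Back in t: F(t) = 2*exp(3*t)/3.
Then F(log(3)) - F(0) = (18) - (2/3) = 52/3.

52/3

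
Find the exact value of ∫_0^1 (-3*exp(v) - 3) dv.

An antiderivative is F(v) = -3*v - 3*exp(v).
Then F(1) - F(0) = (-3*E - 3) - (-3) = -3*E.

-3*E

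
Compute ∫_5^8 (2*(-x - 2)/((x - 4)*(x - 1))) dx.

-12*log(2) + 2*log(7)

Factor the denominator: x**2 - 5*x + 4 = (x - 1)(x - 4).
Partial fractions: 2*(-x - 2)/((x - 4)*(x - 1)) = 2/(x - 1) - 4/(x - 4).
An antiderivative is F(x) = -4*log(x - 4) + 2*log(x - 1).
Then F(8) - F(5) = (-8*log(2) + 2*log(7)) - (log(16)) = -12*log(2) + 2*log(7).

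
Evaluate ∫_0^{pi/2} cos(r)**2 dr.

Use the identity cos^2(r) = (1 + cos(2*r))/2.
An antiderivative is F(r) = r/2 + sin(2*r)/4.
Then F(pi/2) - F(0) = (pi/4) - (0) = pi/4.

pi/4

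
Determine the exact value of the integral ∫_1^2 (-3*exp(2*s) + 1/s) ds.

An antiderivative is F(s) = -3*exp(2*s)/2 + log(s).
Then F(2) - F(1) = (-3*exp(4)/2 + log(2)) - (-3*exp(2)/2) = -3*exp(4)/2 + log(2) + 3*exp(2)/2.

-3*exp(4)/2 + log(2) + 3*exp(2)/2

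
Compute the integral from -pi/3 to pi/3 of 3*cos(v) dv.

3*sqrt(3)

An antiderivative is F(v) = 3*sin(v).
Then F(pi/3) - F(-pi/3) = (3*sqrt(3)/2) - (-3*sqrt(3)/2) = 3*sqrt(3).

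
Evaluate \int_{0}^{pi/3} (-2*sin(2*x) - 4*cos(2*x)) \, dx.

An antiderivative is F(x) = -2*sin(2*x) + cos(2*x).
Then F(pi/3) - F(0) = (-sqrt(3) - 1/2) - (1) = -sqrt(3) - 3/2.

-sqrt(3) - 3/2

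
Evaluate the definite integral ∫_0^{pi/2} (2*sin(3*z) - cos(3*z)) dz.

1

An antiderivative is F(z) = -sin(3*z)/3 - 2*cos(3*z)/3.
Then F(pi/2) - F(0) = (1/3) - (-2/3) = 1.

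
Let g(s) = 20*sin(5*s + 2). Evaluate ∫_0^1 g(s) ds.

Let u = 5*s + 2, so du = 5 ds. When s = 0, u = 2; when s = 1, u = 7.
The integral becomes 4·∫ sin(u) du from 2 to 7, with antiderivative -4*cos(u).
Back in s: F(s) = -4*cos(5*s + 2).
Then F(1) - F(0) = (-4*cos(7)) - (-4*cos(2)) = -4*cos(7) + 4*cos(2).

-4*cos(7) + 4*cos(2)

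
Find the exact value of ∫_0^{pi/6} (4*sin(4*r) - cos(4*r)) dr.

An antiderivative is F(r) = -sin(4*r)/4 - cos(4*r).
Then F(pi/6) - F(0) = (1/2 - sqrt(3)/8) - (-1) = 3/2 - sqrt(3)/8.

3/2 - sqrt(3)/8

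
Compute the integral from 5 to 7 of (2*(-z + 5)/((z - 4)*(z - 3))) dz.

log(9/16)

Factor the denominator: z**2 - 7*z + 12 = (z - 3)(z - 4).
Partial fractions: 2*(-z + 5)/((z - 4)*(z - 3)) = -4/(z - 3) + 2/(z - 4).
An antiderivative is F(z) = 2*log(z - 4) - 4*log(z - 3).
Then F(7) - F(5) = (-8*log(2) + 2*log(3)) - (-log(16)) = log(9/16).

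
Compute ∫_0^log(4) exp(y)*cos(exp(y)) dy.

Let u = exp(y), so du = exp(y) dy. When y = 0, u = 1; when y = log(4), u = 4.
The integral becomes ∫ cos(u) du from 1 to 4, with antiderivative sin(u).
Back in y: F(y) = sin(exp(y)).
Then F(log(4)) - F(0) = (sin(4)) - (sin(1)) = -sin(1) + sin(4).

-sin(1) + sin(4)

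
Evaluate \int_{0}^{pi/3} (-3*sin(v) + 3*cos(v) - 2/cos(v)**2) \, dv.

-3/2 - sqrt(3)/2

An antiderivative is F(v) = 3*sin(v) + 3*cos(v) - 2*tan(v).
Then F(pi/3) - F(0) = (3/2 - sqrt(3)/2) - (3) = -3/2 - sqrt(3)/2.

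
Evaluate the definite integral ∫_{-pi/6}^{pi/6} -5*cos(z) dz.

-5

An antiderivative is F(z) = -5*sin(z).
Then F(pi/6) - F(-pi/6) = (-5/2) - (5/2) = -5.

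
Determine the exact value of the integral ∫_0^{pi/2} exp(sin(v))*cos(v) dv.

-1 + E

Let u = sin(v), so du = cos(v) dv. When v = 0, u = 0; when v = pi/2, u = 1.
The integral becomes ∫ exp(u) du from 0 to 1, with antiderivative exp(u).
Back in v: F(v) = exp(sin(v)).
Then F(pi/2) - F(0) = (E) - (1) = -1 + E.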